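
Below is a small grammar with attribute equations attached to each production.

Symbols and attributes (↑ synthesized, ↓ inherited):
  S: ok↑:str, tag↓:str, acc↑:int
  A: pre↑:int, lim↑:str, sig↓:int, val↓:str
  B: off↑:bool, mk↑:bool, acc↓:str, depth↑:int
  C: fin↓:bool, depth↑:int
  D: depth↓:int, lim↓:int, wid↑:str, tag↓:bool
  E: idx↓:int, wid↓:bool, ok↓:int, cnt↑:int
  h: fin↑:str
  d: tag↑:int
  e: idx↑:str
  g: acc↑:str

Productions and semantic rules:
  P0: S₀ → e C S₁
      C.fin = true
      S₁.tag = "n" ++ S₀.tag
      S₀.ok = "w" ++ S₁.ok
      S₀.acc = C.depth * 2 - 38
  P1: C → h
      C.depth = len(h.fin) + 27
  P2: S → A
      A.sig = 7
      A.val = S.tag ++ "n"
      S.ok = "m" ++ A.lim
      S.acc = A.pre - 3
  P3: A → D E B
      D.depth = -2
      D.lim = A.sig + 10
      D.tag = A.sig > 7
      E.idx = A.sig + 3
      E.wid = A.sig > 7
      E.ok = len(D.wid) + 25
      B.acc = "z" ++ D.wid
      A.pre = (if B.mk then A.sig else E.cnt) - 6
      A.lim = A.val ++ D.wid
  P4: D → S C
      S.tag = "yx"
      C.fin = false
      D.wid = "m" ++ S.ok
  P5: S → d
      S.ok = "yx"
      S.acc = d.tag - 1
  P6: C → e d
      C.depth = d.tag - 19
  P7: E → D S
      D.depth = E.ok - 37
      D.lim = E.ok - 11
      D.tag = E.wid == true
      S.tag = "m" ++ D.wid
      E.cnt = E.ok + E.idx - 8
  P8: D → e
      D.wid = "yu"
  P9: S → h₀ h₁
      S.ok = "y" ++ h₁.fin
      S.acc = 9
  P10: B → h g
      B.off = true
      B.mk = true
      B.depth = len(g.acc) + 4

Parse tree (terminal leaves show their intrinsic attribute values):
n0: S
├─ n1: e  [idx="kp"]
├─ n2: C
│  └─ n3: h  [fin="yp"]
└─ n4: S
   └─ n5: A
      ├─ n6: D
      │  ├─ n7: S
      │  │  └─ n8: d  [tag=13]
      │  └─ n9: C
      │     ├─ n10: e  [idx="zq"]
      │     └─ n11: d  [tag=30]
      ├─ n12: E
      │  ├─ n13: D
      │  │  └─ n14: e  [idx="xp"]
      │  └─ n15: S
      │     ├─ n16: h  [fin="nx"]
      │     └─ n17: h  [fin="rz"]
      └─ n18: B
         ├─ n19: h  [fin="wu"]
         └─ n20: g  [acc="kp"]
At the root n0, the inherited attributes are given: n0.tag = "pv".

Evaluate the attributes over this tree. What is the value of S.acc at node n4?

1. n0.tag = "pv"  [given at root]
2. n1.idx = "kp"  [terminal]
3. n2.fin = true  [true]
4. n3.fin = "yp"  [terminal]
5. n2.depth = 29  [len(h.fin) + 27]
6. n4.tag = "npv"  ["n" ++ S₀.tag]
7. n5.sig = 7  [7]
8. n5.val = "npvn"  [S.tag ++ "n"]
9. n6.depth = -2  [-2]
10. n6.lim = 17  [A.sig + 10]
11. n6.tag = false  [A.sig > 7]
12. n7.tag = "yx"  ["yx"]
13. n8.tag = 13  [terminal]
14. n7.ok = "yx"  ["yx"]
15. n7.acc = 12  [d.tag - 1]
16. n9.fin = false  [false]
17. n10.idx = "zq"  [terminal]
18. n11.tag = 30  [terminal]
19. n9.depth = 11  [d.tag - 19]
20. n6.wid = "myx"  ["m" ++ S.ok]
21. n12.idx = 10  [A.sig + 3]
22. n12.wid = false  [A.sig > 7]
23. n12.ok = 28  [len(D.wid) + 25]
24. n13.depth = -9  [E.ok - 37]
25. n13.lim = 17  [E.ok - 11]
26. n13.tag = false  [E.wid == true]
27. n14.idx = "xp"  [terminal]
28. n13.wid = "yu"  ["yu"]
29. n15.tag = "myu"  ["m" ++ D.wid]
30. n16.fin = "nx"  [terminal]
31. n17.fin = "rz"  [terminal]
32. n15.ok = "yrz"  ["y" ++ h₁.fin]
33. n15.acc = 9  [9]
34. n12.cnt = 30  [E.ok + E.idx - 8]
35. n18.acc = "zmyx"  ["z" ++ D.wid]
36. n19.fin = "wu"  [terminal]
37. n20.acc = "kp"  [terminal]
38. n18.off = true  [true]
39. n18.mk = true  [true]
40. n18.depth = 6  [len(g.acc) + 4]
41. n5.pre = 1  [(if B.mk then A.sig else E.cnt) - 6]
42. n5.lim = "npvnmyx"  [A.val ++ D.wid]
43. n4.ok = "mnpvnmyx"  ["m" ++ A.lim]
44. n4.acc = -2  [A.pre - 3]
45. n0.ok = "wmnpvnmyx"  ["w" ++ S₁.ok]
46. n0.acc = 20  [C.depth * 2 - 38]

-2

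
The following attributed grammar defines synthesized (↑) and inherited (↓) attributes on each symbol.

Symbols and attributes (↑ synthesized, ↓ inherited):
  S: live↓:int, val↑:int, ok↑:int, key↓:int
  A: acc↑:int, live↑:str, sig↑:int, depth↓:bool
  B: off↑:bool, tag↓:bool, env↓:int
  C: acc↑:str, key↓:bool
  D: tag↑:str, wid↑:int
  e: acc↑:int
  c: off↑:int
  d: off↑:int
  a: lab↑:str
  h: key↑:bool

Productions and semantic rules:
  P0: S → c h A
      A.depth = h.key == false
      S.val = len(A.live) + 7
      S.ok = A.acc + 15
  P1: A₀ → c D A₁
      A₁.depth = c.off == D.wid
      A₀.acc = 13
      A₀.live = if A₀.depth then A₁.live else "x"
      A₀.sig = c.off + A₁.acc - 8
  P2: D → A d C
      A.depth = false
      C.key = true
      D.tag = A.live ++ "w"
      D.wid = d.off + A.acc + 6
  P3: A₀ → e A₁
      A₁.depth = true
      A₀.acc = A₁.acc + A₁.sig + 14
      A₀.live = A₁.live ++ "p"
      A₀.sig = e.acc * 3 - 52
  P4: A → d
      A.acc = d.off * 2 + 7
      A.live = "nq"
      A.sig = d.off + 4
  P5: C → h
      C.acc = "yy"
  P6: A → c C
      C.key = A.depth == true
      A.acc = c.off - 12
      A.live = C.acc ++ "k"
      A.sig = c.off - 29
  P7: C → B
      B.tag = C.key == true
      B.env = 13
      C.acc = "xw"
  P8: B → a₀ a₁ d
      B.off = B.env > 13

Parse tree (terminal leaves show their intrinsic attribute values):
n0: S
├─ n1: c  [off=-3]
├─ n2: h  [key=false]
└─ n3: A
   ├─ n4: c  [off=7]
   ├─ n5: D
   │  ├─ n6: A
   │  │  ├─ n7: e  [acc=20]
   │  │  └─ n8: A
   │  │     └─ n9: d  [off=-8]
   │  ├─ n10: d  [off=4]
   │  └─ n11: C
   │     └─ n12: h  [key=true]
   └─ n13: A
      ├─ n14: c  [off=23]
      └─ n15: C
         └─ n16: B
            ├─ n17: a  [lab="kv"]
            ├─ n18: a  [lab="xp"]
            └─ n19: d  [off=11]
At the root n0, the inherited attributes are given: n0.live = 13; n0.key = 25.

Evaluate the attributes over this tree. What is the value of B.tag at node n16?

1. n0.live = 13  [given at root]
2. n0.key = 25  [given at root]
3. n1.off = -3  [terminal]
4. n2.key = false  [terminal]
5. n3.depth = true  [h.key == false]
6. n4.off = 7  [terminal]
7. n6.depth = false  [false]
8. n7.acc = 20  [terminal]
9. n8.depth = true  [true]
10. n9.off = -8  [terminal]
11. n8.acc = -9  [d.off * 2 + 7]
12. n8.live = "nq"  ["nq"]
13. n8.sig = -4  [d.off + 4]
14. n6.acc = 1  [A₁.acc + A₁.sig + 14]
15. n6.live = "nqp"  [A₁.live ++ "p"]
16. n6.sig = 8  [e.acc * 3 - 52]
17. n10.off = 4  [terminal]
18. n11.key = true  [true]
19. n12.key = true  [terminal]
20. n11.acc = "yy"  ["yy"]
21. n5.tag = "nqpw"  [A.live ++ "w"]
22. n5.wid = 11  [d.off + A.acc + 6]
23. n13.depth = false  [c.off == D.wid]
24. n14.off = 23  [terminal]
25. n15.key = false  [A.depth == true]
26. n16.tag = false  [C.key == true]
27. n16.env = 13  [13]
28. n17.lab = "kv"  [terminal]
29. n18.lab = "xp"  [terminal]
30. n19.off = 11  [terminal]
31. n16.off = false  [B.env > 13]
32. n15.acc = "xw"  ["xw"]
33. n13.acc = 11  [c.off - 12]
34. n13.live = "xwk"  [C.acc ++ "k"]
35. n13.sig = -6  [c.off - 29]
36. n3.acc = 13  [13]
37. n3.live = "xwk"  [if A₀.depth then A₁.live else "x"]
38. n3.sig = 10  [c.off + A₁.acc - 8]
39. n0.val = 10  [len(A.live) + 7]
40. n0.ok = 28  [A.acc + 15]

false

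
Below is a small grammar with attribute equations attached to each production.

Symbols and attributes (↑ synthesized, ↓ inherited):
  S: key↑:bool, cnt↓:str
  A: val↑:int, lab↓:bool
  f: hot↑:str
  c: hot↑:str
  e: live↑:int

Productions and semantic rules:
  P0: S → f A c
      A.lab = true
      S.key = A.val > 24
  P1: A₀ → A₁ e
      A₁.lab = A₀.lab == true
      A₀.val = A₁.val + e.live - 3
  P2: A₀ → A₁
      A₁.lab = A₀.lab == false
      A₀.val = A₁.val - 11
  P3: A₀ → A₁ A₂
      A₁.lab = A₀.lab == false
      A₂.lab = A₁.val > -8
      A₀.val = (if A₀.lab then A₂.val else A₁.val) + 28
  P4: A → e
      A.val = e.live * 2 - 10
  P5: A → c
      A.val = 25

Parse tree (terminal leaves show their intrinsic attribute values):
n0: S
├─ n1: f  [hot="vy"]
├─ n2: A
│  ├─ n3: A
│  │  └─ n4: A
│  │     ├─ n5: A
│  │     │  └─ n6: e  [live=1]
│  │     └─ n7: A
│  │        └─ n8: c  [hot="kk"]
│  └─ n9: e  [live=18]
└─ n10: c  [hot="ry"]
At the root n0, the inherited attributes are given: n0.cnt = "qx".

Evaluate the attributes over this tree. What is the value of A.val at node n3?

9

1. n0.cnt = "qx"  [given at root]
2. n1.hot = "vy"  [terminal]
3. n2.lab = true  [true]
4. n3.lab = true  [A₀.lab == true]
5. n4.lab = false  [A₀.lab == false]
6. n5.lab = true  [A₀.lab == false]
7. n6.live = 1  [terminal]
8. n5.val = -8  [e.live * 2 - 10]
9. n7.lab = false  [A₁.val > -8]
10. n8.hot = "kk"  [terminal]
11. n7.val = 25  [25]
12. n4.val = 20  [(if A₀.lab then A₂.val else A₁.val) + 28]
13. n3.val = 9  [A₁.val - 11]
14. n9.live = 18  [terminal]
15. n2.val = 24  [A₁.val + e.live - 3]
16. n10.hot = "ry"  [terminal]
17. n0.key = false  [A.val > 24]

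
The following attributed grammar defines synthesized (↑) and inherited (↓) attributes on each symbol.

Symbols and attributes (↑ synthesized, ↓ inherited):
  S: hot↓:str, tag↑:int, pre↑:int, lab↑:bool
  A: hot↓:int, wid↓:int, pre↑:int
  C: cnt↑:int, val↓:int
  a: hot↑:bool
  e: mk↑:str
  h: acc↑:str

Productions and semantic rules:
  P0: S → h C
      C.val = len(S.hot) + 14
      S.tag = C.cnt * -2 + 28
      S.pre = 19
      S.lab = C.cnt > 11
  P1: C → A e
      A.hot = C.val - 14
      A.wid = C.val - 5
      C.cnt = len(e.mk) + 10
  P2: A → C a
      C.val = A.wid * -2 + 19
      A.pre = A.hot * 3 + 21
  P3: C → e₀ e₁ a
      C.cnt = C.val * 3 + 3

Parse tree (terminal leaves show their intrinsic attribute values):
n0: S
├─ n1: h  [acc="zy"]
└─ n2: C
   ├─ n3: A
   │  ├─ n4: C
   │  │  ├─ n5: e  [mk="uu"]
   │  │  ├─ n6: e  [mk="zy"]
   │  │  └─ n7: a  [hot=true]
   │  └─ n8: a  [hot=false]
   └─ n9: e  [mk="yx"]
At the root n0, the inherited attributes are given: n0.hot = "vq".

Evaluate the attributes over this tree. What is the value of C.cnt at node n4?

1. n0.hot = "vq"  [given at root]
2. n1.acc = "zy"  [terminal]
3. n2.val = 16  [len(S.hot) + 14]
4. n3.hot = 2  [C.val - 14]
5. n3.wid = 11  [C.val - 5]
6. n4.val = -3  [A.wid * -2 + 19]
7. n5.mk = "uu"  [terminal]
8. n6.mk = "zy"  [terminal]
9. n7.hot = true  [terminal]
10. n4.cnt = -6  [C.val * 3 + 3]
11. n8.hot = false  [terminal]
12. n3.pre = 27  [A.hot * 3 + 21]
13. n9.mk = "yx"  [terminal]
14. n2.cnt = 12  [len(e.mk) + 10]
15. n0.tag = 4  [C.cnt * -2 + 28]
16. n0.pre = 19  [19]
17. n0.lab = true  [C.cnt > 11]

-6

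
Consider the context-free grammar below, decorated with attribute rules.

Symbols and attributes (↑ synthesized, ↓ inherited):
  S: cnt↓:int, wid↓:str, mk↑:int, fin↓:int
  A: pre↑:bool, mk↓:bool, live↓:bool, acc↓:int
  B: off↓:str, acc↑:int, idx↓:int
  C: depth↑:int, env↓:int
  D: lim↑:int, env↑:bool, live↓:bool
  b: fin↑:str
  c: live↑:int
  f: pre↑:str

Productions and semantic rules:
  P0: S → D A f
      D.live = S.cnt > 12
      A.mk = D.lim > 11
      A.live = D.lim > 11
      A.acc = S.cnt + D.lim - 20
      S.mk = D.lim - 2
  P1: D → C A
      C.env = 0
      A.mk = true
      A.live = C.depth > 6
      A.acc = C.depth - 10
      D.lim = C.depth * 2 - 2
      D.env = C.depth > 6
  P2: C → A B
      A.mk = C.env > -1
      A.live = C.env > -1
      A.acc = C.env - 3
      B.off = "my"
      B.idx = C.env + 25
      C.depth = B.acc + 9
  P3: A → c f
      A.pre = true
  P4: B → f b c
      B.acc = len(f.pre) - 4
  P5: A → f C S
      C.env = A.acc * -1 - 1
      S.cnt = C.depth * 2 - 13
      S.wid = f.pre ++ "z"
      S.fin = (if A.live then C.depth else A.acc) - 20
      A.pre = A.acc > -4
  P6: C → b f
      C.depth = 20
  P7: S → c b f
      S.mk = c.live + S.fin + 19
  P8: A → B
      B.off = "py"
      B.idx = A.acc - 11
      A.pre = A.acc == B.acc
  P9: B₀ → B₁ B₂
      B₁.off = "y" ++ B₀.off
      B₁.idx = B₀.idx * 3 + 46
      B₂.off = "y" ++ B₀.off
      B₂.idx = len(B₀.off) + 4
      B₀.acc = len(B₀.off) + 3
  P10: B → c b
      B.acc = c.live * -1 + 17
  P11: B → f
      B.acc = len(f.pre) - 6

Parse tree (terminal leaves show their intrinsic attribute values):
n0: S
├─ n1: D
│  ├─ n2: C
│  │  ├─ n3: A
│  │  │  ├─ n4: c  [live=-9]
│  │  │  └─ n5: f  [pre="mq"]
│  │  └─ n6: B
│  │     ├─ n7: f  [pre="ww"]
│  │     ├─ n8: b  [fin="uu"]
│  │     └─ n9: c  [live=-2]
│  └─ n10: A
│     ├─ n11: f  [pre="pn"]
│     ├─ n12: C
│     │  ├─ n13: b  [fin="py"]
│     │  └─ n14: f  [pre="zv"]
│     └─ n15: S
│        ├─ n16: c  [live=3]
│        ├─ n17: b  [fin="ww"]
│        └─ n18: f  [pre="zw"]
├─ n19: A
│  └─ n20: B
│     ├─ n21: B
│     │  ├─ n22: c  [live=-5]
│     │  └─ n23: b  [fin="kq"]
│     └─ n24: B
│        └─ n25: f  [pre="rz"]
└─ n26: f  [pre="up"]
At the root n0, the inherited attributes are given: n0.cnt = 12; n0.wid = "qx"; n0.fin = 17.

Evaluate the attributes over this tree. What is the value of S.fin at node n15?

0

1. n0.cnt = 12  [given at root]
2. n0.wid = "qx"  [given at root]
3. n0.fin = 17  [given at root]
4. n1.live = false  [S.cnt > 12]
5. n2.env = 0  [0]
6. n3.mk = true  [C.env > -1]
7. n3.live = true  [C.env > -1]
8. n3.acc = -3  [C.env - 3]
9. n4.live = -9  [terminal]
10. n5.pre = "mq"  [terminal]
11. n3.pre = true  [true]
12. n6.off = "my"  ["my"]
13. n6.idx = 25  [C.env + 25]
14. n7.pre = "ww"  [terminal]
15. n8.fin = "uu"  [terminal]
16. n9.live = -2  [terminal]
17. n6.acc = -2  [len(f.pre) - 4]
18. n2.depth = 7  [B.acc + 9]
19. n10.mk = true  [true]
20. n10.live = true  [C.depth > 6]
21. n10.acc = -3  [C.depth - 10]
22. n11.pre = "pn"  [terminal]
23. n12.env = 2  [A.acc * -1 - 1]
24. n13.fin = "py"  [terminal]
25. n14.pre = "zv"  [terminal]
26. n12.depth = 20  [20]
27. n15.cnt = 27  [C.depth * 2 - 13]
28. n15.wid = "pnz"  [f.pre ++ "z"]
29. n15.fin = 0  [(if A.live then C.depth else A.acc) - 20]
30. n16.live = 3  [terminal]
31. n17.fin = "ww"  [terminal]
32. n18.pre = "zw"  [terminal]
33. n15.mk = 22  [c.live + S.fin + 19]
34. n10.pre = true  [A.acc > -4]
35. n1.lim = 12  [C.depth * 2 - 2]
36. n1.env = true  [C.depth > 6]
37. n19.mk = true  [D.lim > 11]
38. n19.live = true  [D.lim > 11]
39. n19.acc = 4  [S.cnt + D.lim - 20]
40. n20.off = "py"  ["py"]
41. n20.idx = -7  [A.acc - 11]
42. n21.off = "ypy"  ["y" ++ B₀.off]
43. n21.idx = 25  [B₀.idx * 3 + 46]
44. n22.live = -5  [terminal]
45. n23.fin = "kq"  [terminal]
46. n21.acc = 22  [c.live * -1 + 17]
47. n24.off = "ypy"  ["y" ++ B₀.off]
48. n24.idx = 6  [len(B₀.off) + 4]
49. n25.pre = "rz"  [terminal]
50. n24.acc = -4  [len(f.pre) - 6]
51. n20.acc = 5  [len(B₀.off) + 3]
52. n19.pre = false  [A.acc == B.acc]
53. n26.pre = "up"  [terminal]
54. n0.mk = 10  [D.lim - 2]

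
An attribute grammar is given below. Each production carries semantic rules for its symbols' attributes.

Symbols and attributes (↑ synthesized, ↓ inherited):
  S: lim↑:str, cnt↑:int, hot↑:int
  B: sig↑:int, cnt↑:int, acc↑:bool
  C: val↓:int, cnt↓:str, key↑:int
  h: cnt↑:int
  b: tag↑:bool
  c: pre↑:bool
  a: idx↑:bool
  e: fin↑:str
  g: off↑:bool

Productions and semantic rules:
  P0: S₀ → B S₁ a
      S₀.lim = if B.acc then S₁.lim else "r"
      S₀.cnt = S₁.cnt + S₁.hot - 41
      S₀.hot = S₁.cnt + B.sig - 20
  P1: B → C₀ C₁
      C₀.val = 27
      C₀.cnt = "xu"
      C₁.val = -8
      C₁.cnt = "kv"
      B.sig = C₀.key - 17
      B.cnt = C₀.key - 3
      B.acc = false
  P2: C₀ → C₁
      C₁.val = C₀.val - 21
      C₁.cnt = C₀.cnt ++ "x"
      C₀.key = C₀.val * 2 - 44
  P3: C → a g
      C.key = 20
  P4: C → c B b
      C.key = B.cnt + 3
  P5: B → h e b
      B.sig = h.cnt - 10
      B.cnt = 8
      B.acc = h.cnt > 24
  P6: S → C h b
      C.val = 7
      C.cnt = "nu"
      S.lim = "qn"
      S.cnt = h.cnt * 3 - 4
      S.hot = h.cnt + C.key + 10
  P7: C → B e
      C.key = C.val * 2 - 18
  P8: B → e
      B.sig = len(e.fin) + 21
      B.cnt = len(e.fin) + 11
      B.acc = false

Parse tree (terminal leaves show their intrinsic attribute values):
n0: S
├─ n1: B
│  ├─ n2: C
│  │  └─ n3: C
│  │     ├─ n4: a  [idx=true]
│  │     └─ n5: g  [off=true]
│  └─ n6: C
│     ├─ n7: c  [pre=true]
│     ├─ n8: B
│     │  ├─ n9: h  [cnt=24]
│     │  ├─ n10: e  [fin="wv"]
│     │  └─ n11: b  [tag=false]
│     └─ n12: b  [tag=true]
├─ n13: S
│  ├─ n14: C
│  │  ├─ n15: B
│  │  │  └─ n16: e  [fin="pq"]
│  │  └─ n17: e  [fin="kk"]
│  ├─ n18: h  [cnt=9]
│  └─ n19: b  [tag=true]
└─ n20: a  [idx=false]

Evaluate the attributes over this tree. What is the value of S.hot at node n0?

-4

1. n2.val = 27  [27]
2. n2.cnt = "xu"  ["xu"]
3. n3.val = 6  [C₀.val - 21]
4. n3.cnt = "xux"  [C₀.cnt ++ "x"]
5. n4.idx = true  [terminal]
6. n5.off = true  [terminal]
7. n3.key = 20  [20]
8. n2.key = 10  [C₀.val * 2 - 44]
9. n6.val = -8  [-8]
10. n6.cnt = "kv"  ["kv"]
11. n7.pre = true  [terminal]
12. n9.cnt = 24  [terminal]
13. n10.fin = "wv"  [terminal]
14. n11.tag = false  [terminal]
15. n8.sig = 14  [h.cnt - 10]
16. n8.cnt = 8  [8]
17. n8.acc = false  [h.cnt > 24]
18. n12.tag = true  [terminal]
19. n6.key = 11  [B.cnt + 3]
20. n1.sig = -7  [C₀.key - 17]
21. n1.cnt = 7  [C₀.key - 3]
22. n1.acc = false  [false]
23. n14.val = 7  [7]
24. n14.cnt = "nu"  ["nu"]
25. n16.fin = "pq"  [terminal]
26. n15.sig = 23  [len(e.fin) + 21]
27. n15.cnt = 13  [len(e.fin) + 11]
28. n15.acc = false  [false]
29. n17.fin = "kk"  [terminal]
30. n14.key = -4  [C.val * 2 - 18]
31. n18.cnt = 9  [terminal]
32. n19.tag = true  [terminal]
33. n13.lim = "qn"  ["qn"]
34. n13.cnt = 23  [h.cnt * 3 - 4]
35. n13.hot = 15  [h.cnt + C.key + 10]
36. n20.idx = false  [terminal]
37. n0.lim = "r"  [if B.acc then S₁.lim else "r"]
38. n0.cnt = -3  [S₁.cnt + S₁.hot - 41]
39. n0.hot = -4  [S₁.cnt + B.sig - 20]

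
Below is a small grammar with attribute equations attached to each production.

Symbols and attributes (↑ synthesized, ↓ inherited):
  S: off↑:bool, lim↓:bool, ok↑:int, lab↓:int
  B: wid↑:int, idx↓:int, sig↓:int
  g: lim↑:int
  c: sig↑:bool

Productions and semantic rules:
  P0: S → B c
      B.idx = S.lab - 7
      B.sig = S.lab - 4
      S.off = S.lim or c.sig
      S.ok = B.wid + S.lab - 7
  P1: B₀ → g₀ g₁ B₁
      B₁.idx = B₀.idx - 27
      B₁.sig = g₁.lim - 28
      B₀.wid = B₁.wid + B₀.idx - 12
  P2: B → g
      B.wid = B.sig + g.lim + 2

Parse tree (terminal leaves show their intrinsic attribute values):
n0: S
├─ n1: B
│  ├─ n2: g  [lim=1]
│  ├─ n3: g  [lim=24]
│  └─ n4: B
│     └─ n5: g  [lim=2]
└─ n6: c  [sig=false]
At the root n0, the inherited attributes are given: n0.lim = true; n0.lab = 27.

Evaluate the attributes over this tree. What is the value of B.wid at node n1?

1. n0.lim = true  [given at root]
2. n0.lab = 27  [given at root]
3. n1.idx = 20  [S.lab - 7]
4. n1.sig = 23  [S.lab - 4]
5. n2.lim = 1  [terminal]
6. n3.lim = 24  [terminal]
7. n4.idx = -7  [B₀.idx - 27]
8. n4.sig = -4  [g₁.lim - 28]
9. n5.lim = 2  [terminal]
10. n4.wid = 0  [B.sig + g.lim + 2]
11. n1.wid = 8  [B₁.wid + B₀.idx - 12]
12. n6.sig = false  [terminal]
13. n0.off = true  [S.lim or c.sig]
14. n0.ok = 28  [B.wid + S.lab - 7]

8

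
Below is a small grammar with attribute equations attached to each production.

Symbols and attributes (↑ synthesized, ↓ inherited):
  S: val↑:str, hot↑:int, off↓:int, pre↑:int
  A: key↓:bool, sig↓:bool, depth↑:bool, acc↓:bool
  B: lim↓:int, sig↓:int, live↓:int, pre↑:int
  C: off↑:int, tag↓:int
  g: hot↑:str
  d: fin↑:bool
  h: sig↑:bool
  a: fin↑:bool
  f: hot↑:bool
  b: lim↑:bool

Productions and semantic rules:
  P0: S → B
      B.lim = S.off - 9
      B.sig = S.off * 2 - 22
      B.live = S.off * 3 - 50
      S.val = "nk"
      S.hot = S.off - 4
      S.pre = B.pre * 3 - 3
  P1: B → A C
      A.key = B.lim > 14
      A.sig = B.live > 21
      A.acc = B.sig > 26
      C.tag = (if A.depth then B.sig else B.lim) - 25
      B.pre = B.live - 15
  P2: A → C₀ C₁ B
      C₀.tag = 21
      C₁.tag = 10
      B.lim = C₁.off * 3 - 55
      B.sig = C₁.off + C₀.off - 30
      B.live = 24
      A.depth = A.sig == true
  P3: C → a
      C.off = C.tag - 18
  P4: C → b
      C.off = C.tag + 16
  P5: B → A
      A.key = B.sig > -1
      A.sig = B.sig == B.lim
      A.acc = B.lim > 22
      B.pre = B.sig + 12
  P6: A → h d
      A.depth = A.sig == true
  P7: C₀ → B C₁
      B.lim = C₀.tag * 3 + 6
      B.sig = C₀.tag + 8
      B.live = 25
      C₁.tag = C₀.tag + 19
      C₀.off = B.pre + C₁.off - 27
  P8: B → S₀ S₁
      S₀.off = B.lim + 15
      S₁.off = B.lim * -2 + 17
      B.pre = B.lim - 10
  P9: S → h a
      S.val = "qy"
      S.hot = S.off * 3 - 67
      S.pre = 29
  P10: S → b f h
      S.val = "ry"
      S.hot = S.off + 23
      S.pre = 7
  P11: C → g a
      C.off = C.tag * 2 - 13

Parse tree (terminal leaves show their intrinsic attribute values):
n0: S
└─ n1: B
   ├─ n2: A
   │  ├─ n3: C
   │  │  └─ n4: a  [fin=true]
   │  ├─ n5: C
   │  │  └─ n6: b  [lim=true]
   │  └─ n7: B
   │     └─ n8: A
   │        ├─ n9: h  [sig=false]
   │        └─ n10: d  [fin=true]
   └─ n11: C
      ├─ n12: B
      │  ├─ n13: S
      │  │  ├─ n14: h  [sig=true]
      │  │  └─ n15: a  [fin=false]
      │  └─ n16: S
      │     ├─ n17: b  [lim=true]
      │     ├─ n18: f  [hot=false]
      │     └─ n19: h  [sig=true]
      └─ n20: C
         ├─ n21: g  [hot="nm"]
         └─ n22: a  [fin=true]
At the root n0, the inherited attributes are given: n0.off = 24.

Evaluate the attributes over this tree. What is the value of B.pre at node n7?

1. n0.off = 24  [given at root]
2. n1.lim = 15  [S.off - 9]
3. n1.sig = 26  [S.off * 2 - 22]
4. n1.live = 22  [S.off * 3 - 50]
5. n2.key = true  [B.lim > 14]
6. n2.sig = true  [B.live > 21]
7. n2.acc = false  [B.sig > 26]
8. n3.tag = 21  [21]
9. n4.fin = true  [terminal]
10. n3.off = 3  [C.tag - 18]
11. n5.tag = 10  [10]
12. n6.lim = true  [terminal]
13. n5.off = 26  [C.tag + 16]
14. n7.lim = 23  [C₁.off * 3 - 55]
15. n7.sig = -1  [C₁.off + C₀.off - 30]
16. n7.live = 24  [24]
17. n8.key = false  [B.sig > -1]
18. n8.sig = false  [B.sig == B.lim]
19. n8.acc = true  [B.lim > 22]
20. n9.sig = false  [terminal]
21. n10.fin = true  [terminal]
22. n8.depth = false  [A.sig == true]
23. n7.pre = 11  [B.sig + 12]
24. n2.depth = true  [A.sig == true]
25. n11.tag = 1  [(if A.depth then B.sig else B.lim) - 25]
26. n12.lim = 9  [C₀.tag * 3 + 6]
27. n12.sig = 9  [C₀.tag + 8]
28. n12.live = 25  [25]
29. n13.off = 24  [B.lim + 15]
30. n14.sig = true  [terminal]
31. n15.fin = false  [terminal]
32. n13.val = "qy"  ["qy"]
33. n13.hot = 5  [S.off * 3 - 67]
34. n13.pre = 29  [29]
35. n16.off = -1  [B.lim * -2 + 17]
36. n17.lim = true  [terminal]
37. n18.hot = false  [terminal]
38. n19.sig = true  [terminal]
39. n16.val = "ry"  ["ry"]
40. n16.hot = 22  [S.off + 23]
41. n16.pre = 7  [7]
42. n12.pre = -1  [B.lim - 10]
43. n20.tag = 20  [C₀.tag + 19]
44. n21.hot = "nm"  [terminal]
45. n22.fin = true  [terminal]
46. n20.off = 27  [C.tag * 2 - 13]
47. n11.off = -1  [B.pre + C₁.off - 27]
48. n1.pre = 7  [B.live - 15]
49. n0.val = "nk"  ["nk"]
50. n0.hot = 20  [S.off - 4]
51. n0.pre = 18  [B.pre * 3 - 3]

11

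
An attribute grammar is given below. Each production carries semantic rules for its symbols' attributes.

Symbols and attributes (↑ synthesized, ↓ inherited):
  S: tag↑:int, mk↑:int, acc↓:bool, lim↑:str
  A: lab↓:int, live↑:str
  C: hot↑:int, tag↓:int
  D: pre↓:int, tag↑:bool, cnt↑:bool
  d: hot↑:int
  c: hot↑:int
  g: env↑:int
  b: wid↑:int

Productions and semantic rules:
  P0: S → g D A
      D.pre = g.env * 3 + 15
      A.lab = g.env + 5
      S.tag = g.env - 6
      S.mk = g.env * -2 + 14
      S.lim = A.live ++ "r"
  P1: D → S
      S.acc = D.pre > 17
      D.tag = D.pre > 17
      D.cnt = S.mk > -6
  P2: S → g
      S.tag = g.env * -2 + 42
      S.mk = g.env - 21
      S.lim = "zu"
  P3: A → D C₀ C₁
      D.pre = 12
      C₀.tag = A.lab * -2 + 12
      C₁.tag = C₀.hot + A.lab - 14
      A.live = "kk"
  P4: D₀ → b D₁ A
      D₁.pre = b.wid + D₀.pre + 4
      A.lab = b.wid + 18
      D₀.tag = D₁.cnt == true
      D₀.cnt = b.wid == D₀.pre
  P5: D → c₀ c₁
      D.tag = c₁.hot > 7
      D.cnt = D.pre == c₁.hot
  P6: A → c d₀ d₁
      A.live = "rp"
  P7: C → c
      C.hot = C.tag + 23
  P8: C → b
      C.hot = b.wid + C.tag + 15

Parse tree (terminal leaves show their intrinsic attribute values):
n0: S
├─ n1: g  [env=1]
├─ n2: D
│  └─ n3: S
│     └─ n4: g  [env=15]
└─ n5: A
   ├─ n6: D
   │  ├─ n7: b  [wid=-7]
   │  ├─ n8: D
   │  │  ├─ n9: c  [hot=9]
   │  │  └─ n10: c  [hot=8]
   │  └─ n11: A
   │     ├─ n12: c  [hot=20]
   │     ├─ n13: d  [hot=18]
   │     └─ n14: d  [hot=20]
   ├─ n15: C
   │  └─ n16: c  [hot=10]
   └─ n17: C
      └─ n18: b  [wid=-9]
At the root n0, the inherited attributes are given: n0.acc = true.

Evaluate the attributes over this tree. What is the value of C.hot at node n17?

1. n0.acc = true  [given at root]
2. n1.env = 1  [terminal]
3. n2.pre = 18  [g.env * 3 + 15]
4. n3.acc = true  [D.pre > 17]
5. n4.env = 15  [terminal]
6. n3.tag = 12  [g.env * -2 + 42]
7. n3.mk = -6  [g.env - 21]
8. n3.lim = "zu"  ["zu"]
9. n2.tag = true  [D.pre > 17]
10. n2.cnt = false  [S.mk > -6]
11. n5.lab = 6  [g.env + 5]
12. n6.pre = 12  [12]
13. n7.wid = -7  [terminal]
14. n8.pre = 9  [b.wid + D₀.pre + 4]
15. n9.hot = 9  [terminal]
16. n10.hot = 8  [terminal]
17. n8.tag = true  [c₁.hot > 7]
18. n8.cnt = false  [D.pre == c₁.hot]
19. n11.lab = 11  [b.wid + 18]
20. n12.hot = 20  [terminal]
21. n13.hot = 18  [terminal]
22. n14.hot = 20  [terminal]
23. n11.live = "rp"  ["rp"]
24. n6.tag = false  [D₁.cnt == true]
25. n6.cnt = false  [b.wid == D₀.pre]
26. n15.tag = 0  [A.lab * -2 + 12]
27. n16.hot = 10  [terminal]
28. n15.hot = 23  [C.tag + 23]
29. n17.tag = 15  [C₀.hot + A.lab - 14]
30. n18.wid = -9  [terminal]
31. n17.hot = 21  [b.wid + C.tag + 15]
32. n5.live = "kk"  ["kk"]
33. n0.tag = -5  [g.env - 6]
34. n0.mk = 12  [g.env * -2 + 14]
35. n0.lim = "kkr"  [A.live ++ "r"]

21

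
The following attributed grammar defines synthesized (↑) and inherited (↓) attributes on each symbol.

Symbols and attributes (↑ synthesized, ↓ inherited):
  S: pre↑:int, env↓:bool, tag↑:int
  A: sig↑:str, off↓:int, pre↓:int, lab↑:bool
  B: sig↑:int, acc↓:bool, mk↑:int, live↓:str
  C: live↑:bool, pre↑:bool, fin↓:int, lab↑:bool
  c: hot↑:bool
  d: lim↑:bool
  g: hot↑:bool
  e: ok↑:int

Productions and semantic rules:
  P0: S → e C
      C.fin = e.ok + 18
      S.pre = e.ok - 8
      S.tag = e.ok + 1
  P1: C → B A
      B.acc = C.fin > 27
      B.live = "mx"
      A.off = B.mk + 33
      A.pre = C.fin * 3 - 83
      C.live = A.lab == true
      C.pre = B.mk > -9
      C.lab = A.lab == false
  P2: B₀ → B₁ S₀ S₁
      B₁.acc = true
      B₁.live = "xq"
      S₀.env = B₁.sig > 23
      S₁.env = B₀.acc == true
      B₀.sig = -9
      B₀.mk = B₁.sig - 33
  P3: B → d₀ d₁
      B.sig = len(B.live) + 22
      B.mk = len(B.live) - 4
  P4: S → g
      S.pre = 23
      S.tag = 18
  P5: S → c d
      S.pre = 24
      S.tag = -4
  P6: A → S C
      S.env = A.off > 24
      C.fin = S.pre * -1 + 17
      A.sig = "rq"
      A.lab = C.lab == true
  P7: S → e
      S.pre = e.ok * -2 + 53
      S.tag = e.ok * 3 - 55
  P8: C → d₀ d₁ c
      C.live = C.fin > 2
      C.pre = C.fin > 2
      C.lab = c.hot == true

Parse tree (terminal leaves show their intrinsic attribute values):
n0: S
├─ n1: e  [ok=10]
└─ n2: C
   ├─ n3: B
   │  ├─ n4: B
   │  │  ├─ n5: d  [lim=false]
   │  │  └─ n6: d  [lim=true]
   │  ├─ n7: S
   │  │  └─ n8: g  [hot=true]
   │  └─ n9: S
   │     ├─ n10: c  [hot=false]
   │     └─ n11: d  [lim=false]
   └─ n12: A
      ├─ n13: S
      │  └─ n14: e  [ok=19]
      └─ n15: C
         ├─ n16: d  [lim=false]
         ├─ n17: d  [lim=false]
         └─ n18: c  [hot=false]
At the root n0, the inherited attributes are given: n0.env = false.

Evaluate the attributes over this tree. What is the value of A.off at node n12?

1. n0.env = false  [given at root]
2. n1.ok = 10  [terminal]
3. n2.fin = 28  [e.ok + 18]
4. n3.acc = true  [C.fin > 27]
5. n3.live = "mx"  ["mx"]
6. n4.acc = true  [true]
7. n4.live = "xq"  ["xq"]
8. n5.lim = false  [terminal]
9. n6.lim = true  [terminal]
10. n4.sig = 24  [len(B.live) + 22]
11. n4.mk = -2  [len(B.live) - 4]
12. n7.env = true  [B₁.sig > 23]
13. n8.hot = true  [terminal]
14. n7.pre = 23  [23]
15. n7.tag = 18  [18]
16. n9.env = true  [B₀.acc == true]
17. n10.hot = false  [terminal]
18. n11.lim = false  [terminal]
19. n9.pre = 24  [24]
20. n9.tag = -4  [-4]
21. n3.sig = -9  [-9]
22. n3.mk = -9  [B₁.sig - 33]
23. n12.off = 24  [B.mk + 33]
24. n12.pre = 1  [C.fin * 3 - 83]
25. n13.env = false  [A.off > 24]
26. n14.ok = 19  [terminal]
27. n13.pre = 15  [e.ok * -2 + 53]
28. n13.tag = 2  [e.ok * 3 - 55]
29. n15.fin = 2  [S.pre * -1 + 17]
30. n16.lim = false  [terminal]
31. n17.lim = false  [terminal]
32. n18.hot = false  [terminal]
33. n15.live = false  [C.fin > 2]
34. n15.pre = false  [C.fin > 2]
35. n15.lab = false  [c.hot == true]
36. n12.sig = "rq"  ["rq"]
37. n12.lab = false  [C.lab == true]
38. n2.live = false  [A.lab == true]
39. n2.pre = false  [B.mk > -9]
40. n2.lab = true  [A.lab == false]
41. n0.pre = 2  [e.ok - 8]
42. n0.tag = 11  [e.ok + 1]

24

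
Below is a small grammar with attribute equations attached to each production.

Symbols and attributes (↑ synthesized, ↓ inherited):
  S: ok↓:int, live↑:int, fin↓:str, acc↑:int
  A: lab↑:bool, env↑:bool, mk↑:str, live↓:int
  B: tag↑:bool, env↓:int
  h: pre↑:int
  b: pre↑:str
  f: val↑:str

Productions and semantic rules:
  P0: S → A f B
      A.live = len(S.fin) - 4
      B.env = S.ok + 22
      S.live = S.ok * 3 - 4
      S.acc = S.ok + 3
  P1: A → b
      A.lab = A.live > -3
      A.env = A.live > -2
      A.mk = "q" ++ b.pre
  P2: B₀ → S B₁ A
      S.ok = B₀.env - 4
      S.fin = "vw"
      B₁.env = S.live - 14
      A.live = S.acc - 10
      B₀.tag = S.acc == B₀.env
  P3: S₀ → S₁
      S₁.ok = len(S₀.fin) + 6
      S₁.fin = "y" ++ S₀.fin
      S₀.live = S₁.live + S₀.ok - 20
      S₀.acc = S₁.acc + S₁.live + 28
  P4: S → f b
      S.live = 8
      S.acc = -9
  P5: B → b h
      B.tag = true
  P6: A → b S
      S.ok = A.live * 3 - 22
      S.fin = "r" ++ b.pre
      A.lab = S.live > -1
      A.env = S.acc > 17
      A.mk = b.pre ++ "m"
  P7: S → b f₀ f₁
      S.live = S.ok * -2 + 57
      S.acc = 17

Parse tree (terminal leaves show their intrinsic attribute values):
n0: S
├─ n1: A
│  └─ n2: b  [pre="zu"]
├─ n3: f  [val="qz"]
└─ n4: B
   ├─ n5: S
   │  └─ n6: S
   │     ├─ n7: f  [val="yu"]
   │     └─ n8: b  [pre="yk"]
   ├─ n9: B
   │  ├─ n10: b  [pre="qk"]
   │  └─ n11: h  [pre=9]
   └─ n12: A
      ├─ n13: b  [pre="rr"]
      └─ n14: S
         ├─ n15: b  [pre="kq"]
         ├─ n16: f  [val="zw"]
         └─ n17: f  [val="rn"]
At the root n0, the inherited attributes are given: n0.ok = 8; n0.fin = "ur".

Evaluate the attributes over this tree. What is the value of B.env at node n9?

1. n0.ok = 8  [given at root]
2. n0.fin = "ur"  [given at root]
3. n1.live = -2  [len(S.fin) - 4]
4. n2.pre = "zu"  [terminal]
5. n1.lab = true  [A.live > -3]
6. n1.env = false  [A.live > -2]
7. n1.mk = "qzu"  ["q" ++ b.pre]
8. n3.val = "qz"  [terminal]
9. n4.env = 30  [S.ok + 22]
10. n5.ok = 26  [B₀.env - 4]
11. n5.fin = "vw"  ["vw"]
12. n6.ok = 8  [len(S₀.fin) + 6]
13. n6.fin = "yvw"  ["y" ++ S₀.fin]
14. n7.val = "yu"  [terminal]
15. n8.pre = "yk"  [terminal]
16. n6.live = 8  [8]
17. n6.acc = -9  [-9]
18. n5.live = 14  [S₁.live + S₀.ok - 20]
19. n5.acc = 27  [S₁.acc + S₁.live + 28]
20. n9.env = 0  [S.live - 14]
21. n10.pre = "qk"  [terminal]
22. n11.pre = 9  [terminal]
23. n9.tag = true  [true]
24. n12.live = 17  [S.acc - 10]
25. n13.pre = "rr"  [terminal]
26. n14.ok = 29  [A.live * 3 - 22]
27. n14.fin = "rrr"  ["r" ++ b.pre]
28. n15.pre = "kq"  [terminal]
29. n16.val = "zw"  [terminal]
30. n17.val = "rn"  [terminal]
31. n14.live = -1  [S.ok * -2 + 57]
32. n14.acc = 17  [17]
33. n12.lab = false  [S.live > -1]
34. n12.env = false  [S.acc > 17]
35. n12.mk = "rrm"  [b.pre ++ "m"]
36. n4.tag = false  [S.acc == B₀.env]
37. n0.live = 20  [S.ok * 3 - 4]
38. n0.acc = 11  [S.ok + 3]

0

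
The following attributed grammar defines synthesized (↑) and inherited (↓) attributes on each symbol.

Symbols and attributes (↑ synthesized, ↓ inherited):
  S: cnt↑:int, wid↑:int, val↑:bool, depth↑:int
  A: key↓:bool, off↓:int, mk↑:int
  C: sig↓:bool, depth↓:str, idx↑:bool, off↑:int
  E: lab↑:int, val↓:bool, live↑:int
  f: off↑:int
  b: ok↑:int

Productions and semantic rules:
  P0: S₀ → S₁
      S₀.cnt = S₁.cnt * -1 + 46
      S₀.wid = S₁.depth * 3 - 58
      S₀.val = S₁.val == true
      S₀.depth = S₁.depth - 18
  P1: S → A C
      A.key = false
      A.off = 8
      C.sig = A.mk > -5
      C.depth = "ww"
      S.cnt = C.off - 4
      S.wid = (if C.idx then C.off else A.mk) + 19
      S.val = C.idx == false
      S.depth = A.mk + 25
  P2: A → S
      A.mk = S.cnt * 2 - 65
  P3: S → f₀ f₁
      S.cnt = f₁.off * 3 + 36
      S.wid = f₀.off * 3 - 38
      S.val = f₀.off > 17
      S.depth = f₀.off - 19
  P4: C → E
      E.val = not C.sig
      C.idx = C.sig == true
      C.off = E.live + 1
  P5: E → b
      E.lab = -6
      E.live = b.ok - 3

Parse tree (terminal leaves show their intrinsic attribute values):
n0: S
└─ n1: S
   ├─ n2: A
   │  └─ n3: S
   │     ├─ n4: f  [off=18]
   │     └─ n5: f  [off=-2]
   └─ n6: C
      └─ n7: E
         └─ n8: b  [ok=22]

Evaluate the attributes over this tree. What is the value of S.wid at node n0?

1. n2.key = false  [false]
2. n2.off = 8  [8]
3. n4.off = 18  [terminal]
4. n5.off = -2  [terminal]
5. n3.cnt = 30  [f₁.off * 3 + 36]
6. n3.wid = 16  [f₀.off * 3 - 38]
7. n3.val = true  [f₀.off > 17]
8. n3.depth = -1  [f₀.off - 19]
9. n2.mk = -5  [S.cnt * 2 - 65]
10. n6.sig = false  [A.mk > -5]
11. n6.depth = "ww"  ["ww"]
12. n7.val = true  [not C.sig]
13. n8.ok = 22  [terminal]
14. n7.lab = -6  [-6]
15. n7.live = 19  [b.ok - 3]
16. n6.idx = false  [C.sig == true]
17. n6.off = 20  [E.live + 1]
18. n1.cnt = 16  [C.off - 4]
19. n1.wid = 14  [(if C.idx then C.off else A.mk) + 19]
20. n1.val = true  [C.idx == false]
21. n1.depth = 20  [A.mk + 25]
22. n0.cnt = 30  [S₁.cnt * -1 + 46]
23. n0.wid = 2  [S₁.depth * 3 - 58]
24. n0.val = true  [S₁.val == true]
25. n0.depth = 2  [S₁.depth - 18]

2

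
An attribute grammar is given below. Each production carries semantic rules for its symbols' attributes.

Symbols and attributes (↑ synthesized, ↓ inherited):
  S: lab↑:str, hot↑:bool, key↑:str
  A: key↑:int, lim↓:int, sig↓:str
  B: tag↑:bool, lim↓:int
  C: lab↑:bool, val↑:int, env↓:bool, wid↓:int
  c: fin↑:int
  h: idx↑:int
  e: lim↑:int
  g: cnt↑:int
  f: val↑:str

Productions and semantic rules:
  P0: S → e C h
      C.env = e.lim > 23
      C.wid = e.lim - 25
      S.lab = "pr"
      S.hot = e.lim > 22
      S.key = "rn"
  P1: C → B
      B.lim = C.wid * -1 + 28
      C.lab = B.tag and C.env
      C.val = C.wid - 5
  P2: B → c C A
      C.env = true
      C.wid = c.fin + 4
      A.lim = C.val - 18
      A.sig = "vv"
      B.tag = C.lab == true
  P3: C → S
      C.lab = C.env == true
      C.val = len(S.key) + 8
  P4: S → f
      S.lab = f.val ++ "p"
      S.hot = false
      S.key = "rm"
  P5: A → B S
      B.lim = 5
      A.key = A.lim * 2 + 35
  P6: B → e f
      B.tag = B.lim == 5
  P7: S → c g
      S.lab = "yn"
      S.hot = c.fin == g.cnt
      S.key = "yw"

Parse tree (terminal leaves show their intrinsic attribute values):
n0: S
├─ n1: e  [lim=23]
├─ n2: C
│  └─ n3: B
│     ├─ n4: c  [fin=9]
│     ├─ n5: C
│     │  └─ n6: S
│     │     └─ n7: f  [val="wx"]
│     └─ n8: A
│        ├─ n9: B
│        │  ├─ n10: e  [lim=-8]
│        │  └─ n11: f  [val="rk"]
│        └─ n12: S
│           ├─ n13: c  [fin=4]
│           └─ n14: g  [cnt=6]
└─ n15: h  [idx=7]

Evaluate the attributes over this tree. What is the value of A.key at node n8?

1. n1.lim = 23  [terminal]
2. n2.env = false  [e.lim > 23]
3. n2.wid = -2  [e.lim - 25]
4. n3.lim = 30  [C.wid * -1 + 28]
5. n4.fin = 9  [terminal]
6. n5.env = true  [true]
7. n5.wid = 13  [c.fin + 4]
8. n7.val = "wx"  [terminal]
9. n6.lab = "wxp"  [f.val ++ "p"]
10. n6.hot = false  [false]
11. n6.key = "rm"  ["rm"]
12. n5.lab = true  [C.env == true]
13. n5.val = 10  [len(S.key) + 8]
14. n8.lim = -8  [C.val - 18]
15. n8.sig = "vv"  ["vv"]
16. n9.lim = 5  [5]
17. n10.lim = -8  [terminal]
18. n11.val = "rk"  [terminal]
19. n9.tag = true  [B.lim == 5]
20. n13.fin = 4  [terminal]
21. n14.cnt = 6  [terminal]
22. n12.lab = "yn"  ["yn"]
23. n12.hot = false  [c.fin == g.cnt]
24. n12.key = "yw"  ["yw"]
25. n8.key = 19  [A.lim * 2 + 35]
26. n3.tag = true  [C.lab == true]
27. n2.lab = false  [B.tag and C.env]
28. n2.val = -7  [C.wid - 5]
29. n15.idx = 7  [terminal]
30. n0.lab = "pr"  ["pr"]
31. n0.hot = true  [e.lim > 22]
32. n0.key = "rn"  ["rn"]

19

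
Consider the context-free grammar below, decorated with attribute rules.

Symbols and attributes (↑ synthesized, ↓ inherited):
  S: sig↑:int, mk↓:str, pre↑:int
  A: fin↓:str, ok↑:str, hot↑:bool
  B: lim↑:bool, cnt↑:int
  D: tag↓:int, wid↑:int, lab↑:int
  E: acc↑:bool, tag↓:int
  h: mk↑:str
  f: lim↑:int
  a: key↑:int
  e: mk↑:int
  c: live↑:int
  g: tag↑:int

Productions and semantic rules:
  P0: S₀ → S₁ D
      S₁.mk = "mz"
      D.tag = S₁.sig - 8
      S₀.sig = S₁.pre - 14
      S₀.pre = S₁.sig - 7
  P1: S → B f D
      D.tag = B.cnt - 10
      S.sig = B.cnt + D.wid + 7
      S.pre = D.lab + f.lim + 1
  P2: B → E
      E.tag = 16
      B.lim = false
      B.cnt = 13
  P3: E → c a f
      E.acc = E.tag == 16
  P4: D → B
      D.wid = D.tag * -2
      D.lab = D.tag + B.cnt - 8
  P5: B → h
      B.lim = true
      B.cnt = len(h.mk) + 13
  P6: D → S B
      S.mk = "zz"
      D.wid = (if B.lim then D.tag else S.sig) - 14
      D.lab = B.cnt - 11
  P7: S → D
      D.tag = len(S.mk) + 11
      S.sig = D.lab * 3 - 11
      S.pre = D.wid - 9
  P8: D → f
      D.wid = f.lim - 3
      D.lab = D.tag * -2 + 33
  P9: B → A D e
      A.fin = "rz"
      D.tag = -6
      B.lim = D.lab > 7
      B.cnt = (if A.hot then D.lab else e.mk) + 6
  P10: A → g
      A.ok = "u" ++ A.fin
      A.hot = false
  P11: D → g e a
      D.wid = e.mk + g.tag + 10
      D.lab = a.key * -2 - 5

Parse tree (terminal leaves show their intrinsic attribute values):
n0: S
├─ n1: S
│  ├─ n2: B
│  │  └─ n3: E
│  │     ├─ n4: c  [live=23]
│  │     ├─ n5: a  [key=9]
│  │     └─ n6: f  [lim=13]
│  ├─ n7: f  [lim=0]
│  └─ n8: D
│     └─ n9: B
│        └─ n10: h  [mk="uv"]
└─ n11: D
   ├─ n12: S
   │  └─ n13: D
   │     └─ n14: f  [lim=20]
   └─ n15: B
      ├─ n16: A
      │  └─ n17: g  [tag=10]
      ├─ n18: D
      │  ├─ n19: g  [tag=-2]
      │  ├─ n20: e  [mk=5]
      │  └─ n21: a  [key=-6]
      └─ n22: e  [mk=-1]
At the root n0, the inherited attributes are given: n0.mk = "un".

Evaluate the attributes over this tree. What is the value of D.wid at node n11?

1. n0.mk = "un"  [given at root]
2. n1.mk = "mz"  ["mz"]
3. n3.tag = 16  [16]
4. n4.live = 23  [terminal]
5. n5.key = 9  [terminal]
6. n6.lim = 13  [terminal]
7. n3.acc = true  [E.tag == 16]
8. n2.lim = false  [false]
9. n2.cnt = 13  [13]
10. n7.lim = 0  [terminal]
11. n8.tag = 3  [B.cnt - 10]
12. n10.mk = "uv"  [terminal]
13. n9.lim = true  [true]
14. n9.cnt = 15  [len(h.mk) + 13]
15. n8.wid = -6  [D.tag * -2]
16. n8.lab = 10  [D.tag + B.cnt - 8]
17. n1.sig = 14  [B.cnt + D.wid + 7]
18. n1.pre = 11  [D.lab + f.lim + 1]
19. n11.tag = 6  [S₁.sig - 8]
20. n12.mk = "zz"  ["zz"]
21. n13.tag = 13  [len(S.mk) + 11]
22. n14.lim = 20  [terminal]
23. n13.wid = 17  [f.lim - 3]
24. n13.lab = 7  [D.tag * -2 + 33]
25. n12.sig = 10  [D.lab * 3 - 11]
26. n12.pre = 8  [D.wid - 9]
27. n16.fin = "rz"  ["rz"]
28. n17.tag = 10  [terminal]
29. n16.ok = "urz"  ["u" ++ A.fin]
30. n16.hot = false  [false]
31. n18.tag = -6  [-6]
32. n19.tag = -2  [terminal]
33. n20.mk = 5  [terminal]
34. n21.key = -6  [terminal]
35. n18.wid = 13  [e.mk + g.tag + 10]
36. n18.lab = 7  [a.key * -2 - 5]
37. n22.mk = -1  [terminal]
38. n15.lim = false  [D.lab > 7]
39. n15.cnt = 5  [(if A.hot then D.lab else e.mk) + 6]
40. n11.wid = -4  [(if B.lim then D.tag else S.sig) - 14]
41. n11.lab = -6  [B.cnt - 11]
42. n0.sig = -3  [S₁.pre - 14]
43. n0.pre = 7  [S₁.sig - 7]

-4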